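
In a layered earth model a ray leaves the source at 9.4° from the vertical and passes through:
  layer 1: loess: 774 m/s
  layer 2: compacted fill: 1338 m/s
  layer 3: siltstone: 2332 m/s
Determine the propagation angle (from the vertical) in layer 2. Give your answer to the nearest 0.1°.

Snell's law across each interface conserves sin θ / V, so sin θ_2 = V_2·sin θ₁/V₁.
sin θ_2 = 1338 × sin 9.4° / 774 = 0.2823.
θ_2 = arcsin 0.2823 = 16.40°.

16.4°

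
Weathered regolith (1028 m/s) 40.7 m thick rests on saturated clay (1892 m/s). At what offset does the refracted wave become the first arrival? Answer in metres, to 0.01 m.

θ_c = arcsin(1028/1892) = 32.91°, so cos θ_c = 0.8395 and tᵢ = 2h cos θ_c/V₁ = 0.0665 s.
At crossover x/V₁ = x/V₂ + tᵢ ⇒ x = tᵢ/(1/V₁ − 1/V₂) = 0.06648/(9.7276e-04 − 5.2854e-04) = 149.64 m.

149.64 m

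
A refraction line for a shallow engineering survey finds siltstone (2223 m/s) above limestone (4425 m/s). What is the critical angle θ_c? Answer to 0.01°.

30.16°

At critical incidence the refracted ray runs along the interface (θ₂ = 90°), so sin θ_c = V₁/V₂.
θ_c = arcsin(2223/4425) = arcsin 0.5024 = 30.16°.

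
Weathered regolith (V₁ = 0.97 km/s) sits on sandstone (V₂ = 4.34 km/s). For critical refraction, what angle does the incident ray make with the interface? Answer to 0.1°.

At critical incidence the refracted ray runs along the interface (θ₂ = 90°), so sin θ_c = V₁/V₂.
θ_c = arcsin(0.97/4.34) = arcsin 0.2235 = 12.91°.
Measured from the interface: 90° − 12.91° = 77.09°.

77.1°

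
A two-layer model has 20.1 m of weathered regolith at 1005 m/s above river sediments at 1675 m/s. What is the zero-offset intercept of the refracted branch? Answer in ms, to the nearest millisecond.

32 ms

θ_c = arcsin(V₁/V₂) = arcsin(1005/1675) = 36.87°; cos θ_c = 0.8000.
tᵢ = 2h·cos θ_c / V₁ = 2·20.1·0.8000 / 1005 = 0.03200 s.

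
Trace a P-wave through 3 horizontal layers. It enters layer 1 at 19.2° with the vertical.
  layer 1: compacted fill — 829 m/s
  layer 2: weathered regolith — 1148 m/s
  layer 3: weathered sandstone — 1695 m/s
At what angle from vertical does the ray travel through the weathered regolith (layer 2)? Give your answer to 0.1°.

27.1°

Snell's law across each interface conserves sin θ / V, so sin θ_2 = V_2·sin θ₁/V₁.
sin θ_2 = 1148 × sin 19.2° / 829 = 0.4554.
θ_2 = arcsin 0.4554 = 27.09°.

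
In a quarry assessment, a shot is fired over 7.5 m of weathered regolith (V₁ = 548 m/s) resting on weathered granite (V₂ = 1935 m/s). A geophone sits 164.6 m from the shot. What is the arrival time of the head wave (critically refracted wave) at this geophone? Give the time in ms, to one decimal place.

111.3 ms

θ_c = arcsin(V₁/V₂) = arcsin(548/1935) = 16.45°, cos θ_c = 0.9591.
Intercept time tᵢ = 2h cos θ_c / V₁ = 2·7.5·0.9591/548 = 0.02625 s.
t = x/V₂ + tᵢ = 164.6/1935 + 0.02625 = 0.11132 s.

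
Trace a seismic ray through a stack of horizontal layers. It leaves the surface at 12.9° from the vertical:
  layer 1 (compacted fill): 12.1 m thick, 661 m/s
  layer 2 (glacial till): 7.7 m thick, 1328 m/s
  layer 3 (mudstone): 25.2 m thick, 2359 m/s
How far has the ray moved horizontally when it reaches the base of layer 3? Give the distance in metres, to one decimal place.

39.9 m

Apply Snell's law at each interface; in layer i the horizontal offset is hᵢ·tan θᵢ.
Layer 1: θ = 12.90°; offset = 12.1·tan 12.90° = 2.771 m.
Layer 2: sin θ = 1328·sin 12.9°/661 = 0.4485, θ = 26.65°; offset = 7.7·tan 26.65° = 3.864 m.
Layer 3: sin θ = 2359·sin 12.9°/661 = 0.7967, θ = 52.82°; offset = 25.2·tan 52.82° = 33.224 m.
Summing the layer offsets gives 39.859 m.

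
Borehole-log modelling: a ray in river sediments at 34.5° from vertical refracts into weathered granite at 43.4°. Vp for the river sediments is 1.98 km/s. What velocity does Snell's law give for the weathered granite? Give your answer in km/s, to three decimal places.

Snell's law: sin 34.5°/V₁ = sin 43.4°/V₂.
V₂ = V₁·sin 43.4°/sin 34.5° = 1.98 × 1.2131 = 2.402 km/s.

2.402 km/s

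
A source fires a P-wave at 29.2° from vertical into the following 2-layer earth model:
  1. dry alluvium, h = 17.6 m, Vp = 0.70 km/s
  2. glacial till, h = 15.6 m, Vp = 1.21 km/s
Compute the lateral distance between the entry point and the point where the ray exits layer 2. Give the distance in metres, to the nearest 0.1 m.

34.3 m

Apply Snell's law at each interface; in layer i the horizontal offset is hᵢ·tan θᵢ.
Layer 1: θ = 29.20°; offset = 17.6·tan 29.20° = 9.836 m.
Layer 2: sin θ = 1.21·sin 29.2°/0.70 = 0.8433, θ = 57.49°; offset = 15.6·tan 57.49° = 24.478 m.
Summing the layer offsets gives 34.314 m.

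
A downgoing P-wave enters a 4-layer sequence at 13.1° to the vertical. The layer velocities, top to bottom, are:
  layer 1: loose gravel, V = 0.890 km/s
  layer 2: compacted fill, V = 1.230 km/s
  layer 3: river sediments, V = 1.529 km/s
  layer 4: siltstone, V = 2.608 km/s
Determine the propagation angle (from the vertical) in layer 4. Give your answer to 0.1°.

Snell's law across each interface conserves sin θ / V, so sin θ_4 = V_4·sin θ₁/V₁.
sin θ_4 = 2.608 × sin 13.1° / 0.890 = 0.6642.
θ_4 = arcsin 0.6642 = 41.62°.

41.6°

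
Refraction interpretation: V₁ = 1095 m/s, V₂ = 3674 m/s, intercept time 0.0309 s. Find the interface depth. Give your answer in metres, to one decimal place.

17.7 m

h = tᵢ·V₁·V₂ / (2·√(V₂²−V₁²)).
√(V₂²−V₁²) = √(3674² − 1095²) = 3507.0 m/s.
h = 0.0309 s × 1095 × 3674 / (2 × 3507.0) = 17.72 m.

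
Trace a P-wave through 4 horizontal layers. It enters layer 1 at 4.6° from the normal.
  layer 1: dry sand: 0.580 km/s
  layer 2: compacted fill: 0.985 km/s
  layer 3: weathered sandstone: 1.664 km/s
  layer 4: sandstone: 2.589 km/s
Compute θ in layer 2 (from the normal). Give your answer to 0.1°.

7.8°

Ray parameter p = sin 4.6° / 0.580 = 1.3827e-01 s/km.
sin θ_2 = p·V_2 = 1.3827e-01 × 0.985 = 0.1362.
θ_2 = arcsin 0.1362 = 7.83°.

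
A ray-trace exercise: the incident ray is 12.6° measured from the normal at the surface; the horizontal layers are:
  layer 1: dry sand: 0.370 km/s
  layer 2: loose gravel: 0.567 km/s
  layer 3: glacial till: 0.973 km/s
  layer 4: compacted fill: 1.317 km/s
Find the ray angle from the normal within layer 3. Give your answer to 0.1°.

Ray parameter p = sin 12.6° / 0.370 = 5.8958e-01 s/km.
sin θ_3 = p·V_3 = 5.8958e-01 × 0.973 = 0.5737.
θ_3 = arcsin 0.5737 = 35.01°.

35.0°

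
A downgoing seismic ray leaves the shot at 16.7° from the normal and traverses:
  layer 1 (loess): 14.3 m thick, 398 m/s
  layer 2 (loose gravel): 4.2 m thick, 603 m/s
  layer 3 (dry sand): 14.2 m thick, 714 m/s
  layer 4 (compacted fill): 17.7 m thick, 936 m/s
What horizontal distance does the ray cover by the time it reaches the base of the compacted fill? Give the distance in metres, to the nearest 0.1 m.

31.1 m

p = sin θ₁/V₁ = sin 16.7°/398 = 7.2201e-04 s/m is conserved through the stack.
Layer 1: θ = 16.70°; offset = 14.3·tan 16.70° = 4.290 m.
Layer 2: sin θ = p·603 = 0.4354 → θ = 25.81°; offset = 4.2·tan 25.81° = 2.031 m.
Layer 3: sin θ = p·714 = 0.5155 → θ = 31.03°; offset = 14.2·tan 31.03° = 8.543 m.
Layer 4: sin θ = p·936 = 0.6758 → θ = 42.52°; offset = 17.7·tan 42.52° = 16.228 m.
Summing the layer offsets gives 31.093 m.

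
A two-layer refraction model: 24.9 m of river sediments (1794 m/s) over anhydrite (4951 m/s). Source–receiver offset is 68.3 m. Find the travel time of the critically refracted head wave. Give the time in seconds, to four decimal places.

0.0397 s

θ_c = arcsin(V₁/V₂) = arcsin(1794/4951) = 21.24°, cos θ_c = 0.9320.
Intercept time tᵢ = 2h cos θ_c / V₁ = 2·24.9·0.9320/1794 = 0.02587 s.
t = x/V₂ + tᵢ = 68.3/4951 + 0.02587 = 0.03967 s.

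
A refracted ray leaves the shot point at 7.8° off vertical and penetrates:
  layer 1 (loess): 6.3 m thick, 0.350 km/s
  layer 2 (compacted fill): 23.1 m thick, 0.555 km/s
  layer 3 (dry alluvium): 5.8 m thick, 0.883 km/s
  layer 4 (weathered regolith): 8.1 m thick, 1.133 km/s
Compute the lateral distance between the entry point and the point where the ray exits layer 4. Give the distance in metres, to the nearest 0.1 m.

12.0 m

Ray parameter p = sin 7.8° / 0.350 km/s = 3.8776e-01 s/km.
Layer 1: θ = 7.80°; offset = 6.3·tan 7.80° = 0.863 m.
Layer 2: sin θ = p·0.555 = 0.2152 → θ = 12.43°; offset = 23.1·tan 12.43° = 5.091 m.
Layer 3: sin θ = p·0.883 = 0.3424 → θ = 20.02°; offset = 5.8·tan 20.02° = 2.114 m.
Layer 4: sin θ = p·1.133 = 0.4393 → θ = 26.06°; offset = 8.1·tan 26.06° = 3.961 m.
Summing the layer offsets gives 12.028 m.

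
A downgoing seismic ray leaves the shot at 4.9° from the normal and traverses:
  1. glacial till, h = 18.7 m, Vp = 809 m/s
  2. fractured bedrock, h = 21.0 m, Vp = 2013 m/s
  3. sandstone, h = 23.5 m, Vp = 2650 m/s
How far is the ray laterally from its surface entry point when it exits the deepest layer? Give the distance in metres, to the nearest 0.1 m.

13.0 m

Ray parameter p = sin 4.9° / 809 m/s = 1.0558e-04 s/m.
Layer 1: θ = 4.90°; offset = 18.7·tan 4.90° = 1.603 m.
Layer 2: sin θ = p·2013 = 0.2125 → θ = 12.27°; offset = 21.0·tan 12.27° = 4.568 m.
Layer 3: sin θ = p·2650 = 0.2798 → θ = 16.25°; offset = 23.5·tan 16.25° = 6.849 m.
Σ offsets = 13.020 m.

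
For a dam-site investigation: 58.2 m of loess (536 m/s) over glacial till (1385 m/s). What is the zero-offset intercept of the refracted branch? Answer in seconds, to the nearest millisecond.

0.200 s

θ_c = arcsin(V₁/V₂) = arcsin(536/1385) = 22.77°; cos θ_c = 0.9221.
tᵢ = 2h·cos θ_c / V₁ = 2·58.2·0.9221 / 536 = 0.20024 s.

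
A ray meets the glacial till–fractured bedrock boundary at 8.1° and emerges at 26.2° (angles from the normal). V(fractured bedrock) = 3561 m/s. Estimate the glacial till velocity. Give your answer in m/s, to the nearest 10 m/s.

1140 m/s

Snell's law: sin 8.1°/V₁ = sin 26.2°/V₂.
V₁ = V₂·sin 8.1°/sin 26.2° = 3561 × 0.3191 = 1136.45 m/s.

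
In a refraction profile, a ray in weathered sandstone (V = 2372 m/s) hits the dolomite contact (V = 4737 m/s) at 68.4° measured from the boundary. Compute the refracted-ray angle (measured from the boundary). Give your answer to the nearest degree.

Convert to the normal: θ₁ = 90° − 68.4° = 21.6°.
sin θ₁/V₁ = sin θ₂/V₂ ⇒ sin θ₂ = 4737·sin 21.6°/2372 = 4737·0.3681/2372 = 0.7352.
θ₂ = sin⁻¹(0.7352) = 47.32° (from vertical).
From the interface: 90° − 47.32° = 42.68°.

43°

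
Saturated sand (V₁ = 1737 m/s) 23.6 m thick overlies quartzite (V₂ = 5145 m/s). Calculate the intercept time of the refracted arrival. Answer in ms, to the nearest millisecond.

θ_c = arcsin(V₁/V₂) = arcsin(1737/5145) = 19.73°; cos θ_c = 0.9413.
tᵢ = 2h·cos θ_c / V₁ = 2·23.6·0.9413 / 1737 = 0.02558 s.

26 ms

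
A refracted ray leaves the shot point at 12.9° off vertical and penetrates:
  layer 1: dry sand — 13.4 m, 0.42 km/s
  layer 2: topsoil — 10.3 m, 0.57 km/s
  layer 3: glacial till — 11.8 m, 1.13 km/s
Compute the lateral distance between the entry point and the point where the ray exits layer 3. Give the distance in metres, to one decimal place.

Apply Snell's law at each interface; in layer i the horizontal offset is hᵢ·tan θᵢ.
Layer 1: θ = 12.90°; offset = 13.4·tan 12.90° = 3.069 m.
Layer 2: sin θ = 0.57·sin 12.9°/0.42 = 0.3030, θ = 17.64°; offset = 10.3·tan 17.64° = 3.275 m.
Layer 3: sin θ = 1.13·sin 12.9°/0.42 = 0.6006, θ = 36.92°; offset = 11.8·tan 36.92° = 8.865 m.
Σ offsets = 15.209 m.

15.2 m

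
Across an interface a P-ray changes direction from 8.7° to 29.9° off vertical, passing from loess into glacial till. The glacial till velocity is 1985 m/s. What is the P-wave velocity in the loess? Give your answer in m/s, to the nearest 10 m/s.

600 m/s

Snell's law: sin 8.7°/V₁ = sin 29.9°/V₂.
V₁ = V₂·sin 8.7°/sin 29.9° = 1985 × 0.3034 = 602.33 m/s.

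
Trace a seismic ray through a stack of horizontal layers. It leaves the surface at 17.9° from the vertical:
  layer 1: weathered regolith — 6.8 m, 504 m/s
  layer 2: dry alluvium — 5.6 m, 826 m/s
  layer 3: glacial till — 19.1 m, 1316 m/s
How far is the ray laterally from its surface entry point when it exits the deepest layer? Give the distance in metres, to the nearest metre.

31 m

p = sin θ₁/V₁ = sin 17.9°/504 = 6.0983e-04 s/m is conserved through the stack.
Layer 1: θ = 17.90°; offset = 6.8·tan 17.90° = 2.196 m.
Layer 2: sin θ = p·826 = 0.5037 → θ = 30.25°; offset = 5.6·tan 30.25° = 3.265 m.
Layer 3: sin θ = p·1316 = 0.8025 → θ = 53.37°; offset = 19.1·tan 53.37° = 25.693 m.
Σ offsets = 31.155 m.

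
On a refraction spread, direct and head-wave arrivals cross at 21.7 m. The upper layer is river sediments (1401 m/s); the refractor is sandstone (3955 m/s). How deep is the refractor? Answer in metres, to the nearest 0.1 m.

x_cross = 2h·√((V₂+V₁)/(V₂−V₁)) → h = x_cross / (2·√((V₂+V₁)/(V₂−V₁))).
√((V₂+V₁)/(V₂−V₁)) = √((3955+1401)/(3955−1401)) = 1.4481.
h = 21.7 / (2·1.4481) = 7.49 m.

7.5 m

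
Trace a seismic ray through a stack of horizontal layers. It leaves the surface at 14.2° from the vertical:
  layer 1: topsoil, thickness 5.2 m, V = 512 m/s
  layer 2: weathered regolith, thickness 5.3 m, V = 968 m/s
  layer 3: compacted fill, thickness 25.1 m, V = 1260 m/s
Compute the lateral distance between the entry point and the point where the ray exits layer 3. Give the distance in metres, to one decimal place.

23.1 m

Apply Snell's law at each interface; in layer i the horizontal offset is hᵢ·tan θᵢ.
Layer 1: θ = 14.20°; offset = 5.2·tan 14.20° = 1.316 m.
Layer 2: sin θ = 968·sin 14.2°/512 = 0.4638, θ = 27.63°; offset = 5.3·tan 27.63° = 2.774 m.
Layer 3: sin θ = 1260·sin 14.2°/512 = 0.6037, θ = 37.13°; offset = 25.1·tan 37.13° = 19.007 m.
Total horizontal offset = 23.097 m.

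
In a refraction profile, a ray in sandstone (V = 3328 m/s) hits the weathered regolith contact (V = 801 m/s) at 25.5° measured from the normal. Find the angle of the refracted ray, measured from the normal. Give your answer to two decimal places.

Snell's law: sin θ₂ = (V₂/V₁)·sin θ₁ = (801/3328)·sin 25.5° = 0.1036.
θ₂ = sin⁻¹(0.1036) = 5.95° (from vertical).

5.95°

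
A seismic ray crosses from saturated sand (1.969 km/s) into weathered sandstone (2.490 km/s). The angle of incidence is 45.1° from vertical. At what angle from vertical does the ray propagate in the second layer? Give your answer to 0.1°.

63.6°

sin θ₁/V₁ = sin θ₂/V₂ ⇒ sin θ₂ = 2.490·sin 45.1°/1.969 = 2.490·0.7083/1.969 = 0.8958.
θ₂ = arcsin 0.8958 = 63.61° from the normal.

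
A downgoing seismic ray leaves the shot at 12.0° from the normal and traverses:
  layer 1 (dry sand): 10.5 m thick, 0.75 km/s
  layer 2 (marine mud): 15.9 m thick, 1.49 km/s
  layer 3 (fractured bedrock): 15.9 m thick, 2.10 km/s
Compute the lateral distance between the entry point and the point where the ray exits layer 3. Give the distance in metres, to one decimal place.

20.8 m

Ray parameter p = sin 12.0° / 0.75 km/s = 2.7722e-01 s/km.
Layer 1: θ = 12.00°; offset = 10.5·tan 12.00° = 2.232 m.
Layer 2: sin θ = p·1.49 = 0.4131 → θ = 24.40°; offset = 15.9·tan 24.40° = 7.211 m.
Layer 3: sin θ = p·2.10 = 0.5822 → θ = 35.60°; offset = 15.9·tan 35.60° = 11.384 m.
Σ offsets = 20.827 m.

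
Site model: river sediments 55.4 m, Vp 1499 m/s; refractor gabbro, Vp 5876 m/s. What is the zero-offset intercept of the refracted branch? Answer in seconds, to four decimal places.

0.0715 s

tᵢ = 2h·√(V₂²−V₁²)/(V₁V₂).
√(V₂²−V₁²) = √(5876²−1499²) = 5681.6 m/s.
tᵢ = 2·55.4·5681.6/(1499·5876) = 0.07147 s.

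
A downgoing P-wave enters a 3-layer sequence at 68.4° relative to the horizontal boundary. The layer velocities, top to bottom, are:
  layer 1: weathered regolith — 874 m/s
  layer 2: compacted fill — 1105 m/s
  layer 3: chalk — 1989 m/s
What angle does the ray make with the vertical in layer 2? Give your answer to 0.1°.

27.7°

From the normal: θ₁ = 90° − 68.4° = 21.6°.
Ray parameter p = sin 21.6° / 874 = 4.2120e-04 s/m.
sin θ_2 = p·V_2 = 4.2120e-04 × 1105 = 0.4654.
θ_2 = arcsin 0.4654 = 27.74°.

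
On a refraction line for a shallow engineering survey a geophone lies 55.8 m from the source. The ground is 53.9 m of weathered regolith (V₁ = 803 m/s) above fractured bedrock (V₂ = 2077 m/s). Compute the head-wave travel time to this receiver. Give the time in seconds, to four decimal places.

θ_c = arcsin(V₁/V₂) = arcsin(803/2077) = 22.74°, cos θ_c = 0.9222.
Intercept time tᵢ = 2h cos θ_c / V₁ = 2·53.9·0.9222/803 = 0.12381 s.
t = x/V₂ + tᵢ = 55.8/2077 + 0.12381 = 0.15067 s.

0.1507 s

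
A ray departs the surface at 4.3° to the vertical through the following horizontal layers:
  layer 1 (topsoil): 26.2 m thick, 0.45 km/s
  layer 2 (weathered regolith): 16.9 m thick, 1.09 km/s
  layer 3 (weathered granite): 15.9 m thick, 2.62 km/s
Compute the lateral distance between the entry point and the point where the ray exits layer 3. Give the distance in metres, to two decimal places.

p = sin θ₁/V₁ = sin 4.3°/0.45 = 1.6662e-01 s/km is conserved through the stack.
Layer 1: θ = 4.30°; offset = 26.2·tan 4.30° = 1.9700 m.
Layer 2: sin θ = p·1.09 = 0.1816 → θ = 10.46°; offset = 16.9·tan 10.46° = 3.1212 m.
Layer 3: sin θ = p·2.62 = 0.4365 → θ = 25.88°; offset = 15.9·tan 25.88° = 7.7150 m.
Σ offsets = 12.8062 m.

12.81 m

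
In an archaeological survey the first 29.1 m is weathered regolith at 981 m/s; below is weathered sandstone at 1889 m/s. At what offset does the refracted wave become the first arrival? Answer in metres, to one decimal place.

103.5 m

θ_c = arcsin(981/1889) = 31.29°, so cos θ_c = 0.8546 and tᵢ = 2h cos θ_c/V₁ = 0.0507 s.
At crossover x/V₁ = x/V₂ + tᵢ ⇒ x = tᵢ/(1/V₁ − 1/V₂) = 0.05070/(1.0194e-03 − 5.2938e-04) = 103.47 m.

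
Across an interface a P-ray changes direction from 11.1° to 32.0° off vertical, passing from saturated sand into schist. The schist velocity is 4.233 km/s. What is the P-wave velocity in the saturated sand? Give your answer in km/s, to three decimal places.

1.538 km/s

sin 11.1° = 0.1925; sin 32.0° = 0.5299.
V₁ = V₂·(sin θ₁/sin θ₂) = 4.233·(0.1925/0.5299) = 1.538 km/s.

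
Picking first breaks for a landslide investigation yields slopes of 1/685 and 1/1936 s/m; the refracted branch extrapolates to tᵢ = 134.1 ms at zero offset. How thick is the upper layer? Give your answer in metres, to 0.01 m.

49.11 m

h = tᵢ·V₁·V₂ / (2·√(V₂²−V₁²)).
√(V₂²−V₁²) = √(1936² − 685²) = 1810.8 m/s.
h = 0.1341 s × 685 × 1936 / (2 × 1810.8) = 49.11 m.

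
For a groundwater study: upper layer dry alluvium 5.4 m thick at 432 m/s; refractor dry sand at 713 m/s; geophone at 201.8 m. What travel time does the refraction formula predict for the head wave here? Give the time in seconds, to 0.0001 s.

θ_c = arcsin(V₁/V₂) = arcsin(432/713) = 37.29°, cos θ_c = 0.7955.
Intercept time tᵢ = 2h cos θ_c / V₁ = 2·5.4·0.7955/432 = 0.01989 s.
t = x/V₂ + tᵢ = 201.8/713 + 0.01989 = 0.30292 s.

0.3029 s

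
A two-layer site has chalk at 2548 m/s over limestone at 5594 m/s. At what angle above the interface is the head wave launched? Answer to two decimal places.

Critical incidence: sin θ_c = V₁/V₂ = 2548/5594 = 0.4555.
θ_c = arcsin 0.4555 = 27.10°.
Measured from the interface: 90° − 27.10° = 62.90°.

62.90°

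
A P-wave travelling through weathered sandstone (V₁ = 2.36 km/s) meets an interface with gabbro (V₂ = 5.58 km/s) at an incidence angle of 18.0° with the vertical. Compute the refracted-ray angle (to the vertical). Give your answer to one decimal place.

Snell's law: sin θ₂ = (V₂/V₁)·sin θ₁ = (5.58/2.36)·sin 18.0° = 0.7306.
θ₂ = arcsin 0.7306 = 46.94° from the normal.

46.9°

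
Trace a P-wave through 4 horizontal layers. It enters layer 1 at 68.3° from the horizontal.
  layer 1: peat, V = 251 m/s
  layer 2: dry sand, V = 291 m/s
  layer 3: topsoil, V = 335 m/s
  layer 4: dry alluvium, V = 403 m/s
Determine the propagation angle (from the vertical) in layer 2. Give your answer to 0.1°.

25.4°

From the normal: θ₁ = 90° − 68.3° = 21.7°.
Ray parameter p = sin 21.7° / 251 = 1.4731e-03 s/m.
sin θ_2 = p·V_2 = 1.4731e-03 × 291 = 0.4287.
θ_2 = arcsin 0.4287 = 25.38°.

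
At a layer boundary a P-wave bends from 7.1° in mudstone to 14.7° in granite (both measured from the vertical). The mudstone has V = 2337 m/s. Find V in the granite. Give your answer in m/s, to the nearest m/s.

sin 7.1° = 0.1236; sin 14.7° = 0.2538.
V₂ = V₁·(sin θ₂/sin θ₁) = 2337·(0.2538/0.1236) = 4797.94 m/s.

4798 m/s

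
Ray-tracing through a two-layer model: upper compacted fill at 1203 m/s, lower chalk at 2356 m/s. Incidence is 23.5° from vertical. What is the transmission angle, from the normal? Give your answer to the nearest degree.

51°

Snell's law: sin θ₂ = (V₂/V₁)·sin θ₁ = (2356/1203)·sin 23.5° = 0.7809.
θ₂ = sin⁻¹(0.7809) = 51.35° (from vertical).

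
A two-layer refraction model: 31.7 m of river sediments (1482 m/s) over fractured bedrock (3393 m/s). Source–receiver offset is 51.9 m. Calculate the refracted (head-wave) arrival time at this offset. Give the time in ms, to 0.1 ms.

t = x/V₂ + 2h·√(V₂²−V₁²)/(V₁V₂).
√(V₂²−V₁²) = √(3393²−1482²) = 3052.2 m/s; delay term = 2·31.7·3052.2/(1482·3393) = 0.03848 s.
t = 51.9/3393 + 0.03848 = 0.05378 s.

53.8 ms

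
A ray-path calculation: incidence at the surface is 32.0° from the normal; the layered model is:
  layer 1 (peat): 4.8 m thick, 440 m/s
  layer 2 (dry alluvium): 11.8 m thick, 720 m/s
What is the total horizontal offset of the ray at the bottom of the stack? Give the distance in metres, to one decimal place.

Ray parameter p = sin 32.0° / 440 m/s = 1.2044e-03 s/m.
Layer 1: θ = 32.00°; offset = 4.8·tan 32.00° = 2.999 m.
Layer 2: sin θ = p·720 = 0.8671 → θ = 60.13°; offset = 11.8·tan 60.13° = 20.544 m.
Total horizontal offset = 23.543 m.

23.5 m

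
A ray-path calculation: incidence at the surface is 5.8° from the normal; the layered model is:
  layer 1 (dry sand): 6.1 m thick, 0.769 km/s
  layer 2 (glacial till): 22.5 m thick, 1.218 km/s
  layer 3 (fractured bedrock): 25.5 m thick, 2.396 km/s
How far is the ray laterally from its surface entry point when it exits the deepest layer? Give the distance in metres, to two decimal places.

12.73 m

Ray parameter p = sin 5.8° / 0.769 km/s = 1.3141e-01 s/km.
Layer 1: θ = 5.80°; offset = 6.1·tan 5.80° = 0.6196 m.
Layer 2: sin θ = p·1.218 = 0.1601 → θ = 9.21°; offset = 22.5·tan 9.21° = 3.6484 m.
Layer 3: sin θ = p·2.396 = 0.3149 → θ = 18.35°; offset = 25.5·tan 18.35° = 8.4593 m.
Summing the layer offsets gives 12.7273 m.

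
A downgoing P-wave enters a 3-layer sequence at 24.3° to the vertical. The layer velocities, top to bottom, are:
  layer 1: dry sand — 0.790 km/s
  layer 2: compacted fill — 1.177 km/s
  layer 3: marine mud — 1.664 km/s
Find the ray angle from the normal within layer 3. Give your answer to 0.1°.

Ray parameter p = sin 24.3° / 0.790 = 5.2090e-01 s/km.
sin θ_3 = p·V_3 = 5.2090e-01 × 1.664 = 0.8668.
θ_3 = 60.09° from the vertical.

60.1°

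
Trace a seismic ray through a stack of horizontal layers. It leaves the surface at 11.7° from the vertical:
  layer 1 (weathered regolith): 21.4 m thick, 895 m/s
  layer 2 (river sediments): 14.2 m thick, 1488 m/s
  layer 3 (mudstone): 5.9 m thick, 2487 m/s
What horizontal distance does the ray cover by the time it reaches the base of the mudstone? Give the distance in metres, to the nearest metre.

Apply Snell's law at each interface; in layer i the horizontal offset is hᵢ·tan θᵢ.
Layer 1: θ = 11.70°; offset = 21.4·tan 11.70° = 4.432 m.
Layer 2: sin θ = 1488·sin 11.7°/895 = 0.3371, θ = 19.70°; offset = 14.2·tan 19.70° = 5.085 m.
Layer 3: sin θ = 2487·sin 11.7°/895 = 0.5635, θ = 34.30°; offset = 5.9·tan 34.30° = 4.024 m.
Σ offsets = 13.541 m.

14 m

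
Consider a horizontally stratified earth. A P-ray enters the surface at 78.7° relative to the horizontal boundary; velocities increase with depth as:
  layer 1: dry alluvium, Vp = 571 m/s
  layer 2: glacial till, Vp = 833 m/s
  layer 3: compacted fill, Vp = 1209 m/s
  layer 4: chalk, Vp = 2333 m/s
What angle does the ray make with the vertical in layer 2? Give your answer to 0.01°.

From the normal: θ₁ = 90° − 78.7° = 11.3°.
Snell's law across each interface conserves sin θ / V, so sin θ_2 = V_2·sin θ₁/V₁.
sin θ_2 = 833 × sin 11.3° / 571 = 0.2859.
θ_2 = 16.61° from the vertical.

16.61°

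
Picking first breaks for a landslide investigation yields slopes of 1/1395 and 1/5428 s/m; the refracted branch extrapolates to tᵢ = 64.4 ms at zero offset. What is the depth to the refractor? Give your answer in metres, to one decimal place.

46.5 m

θ_c = arcsin(1395/5428) = 14.89°; cos θ_c = 0.9664.
tᵢ = 2h cos θ_c/V₁ ⇒ h = tᵢ·V₁/(2 cos θ_c) = 0.0644·1395/(2·0.9664) = 46.48 m.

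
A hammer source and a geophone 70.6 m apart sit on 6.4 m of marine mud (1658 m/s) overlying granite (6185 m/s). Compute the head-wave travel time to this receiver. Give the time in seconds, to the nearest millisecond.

0.019 s

θ_c = arcsin(V₁/V₂) = arcsin(1658/6185) = 15.55°, cos θ_c = 0.9634.
Intercept time tᵢ = 2h cos θ_c / V₁ = 2·6.4·0.9634/1658 = 0.00744 s.
t = x/V₂ + tᵢ = 70.6/6185 + 0.00744 = 0.01885 s.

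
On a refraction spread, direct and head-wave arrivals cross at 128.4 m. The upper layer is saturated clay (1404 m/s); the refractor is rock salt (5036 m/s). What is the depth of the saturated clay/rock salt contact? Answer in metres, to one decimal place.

48.2 m

h = (x_cross/2)·√((V₂−V₁)/(V₂+V₁)).
(V₂−V₁)/(V₂+V₁) = (5036−1404)/(5036+1404) = 0.5640; √ = 0.7510.
h = (128.4/2)·0.7510 = 48.21 m.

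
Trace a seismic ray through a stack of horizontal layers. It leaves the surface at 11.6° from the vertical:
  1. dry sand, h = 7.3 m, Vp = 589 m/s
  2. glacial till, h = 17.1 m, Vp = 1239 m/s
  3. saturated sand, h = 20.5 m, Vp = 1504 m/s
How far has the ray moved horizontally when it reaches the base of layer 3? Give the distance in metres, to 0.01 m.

21.75 m

p = sin θ₁/V₁ = sin 11.6°/589 = 3.4139e-04 s/m is conserved through the stack.
Layer 1: θ = 11.60°; offset = 7.3·tan 11.60° = 1.4985 m.
Layer 2: sin θ = p·1239 = 0.4230 → θ = 25.02°; offset = 17.1·tan 25.02° = 7.9822 m.
Layer 3: sin θ = p·1504 = 0.5134 → θ = 30.89°; offset = 20.5·tan 30.89° = 12.2660 m.
Summing the layer offsets gives 21.7466 m.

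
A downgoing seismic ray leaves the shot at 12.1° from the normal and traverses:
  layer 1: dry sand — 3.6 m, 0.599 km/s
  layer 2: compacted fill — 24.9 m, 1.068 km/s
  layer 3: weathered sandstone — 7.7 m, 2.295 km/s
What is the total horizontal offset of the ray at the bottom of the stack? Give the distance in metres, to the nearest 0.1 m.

Apply Snell's law at each interface; in layer i the horizontal offset is hᵢ·tan θᵢ.
Layer 1: θ = 12.10°; offset = 3.6·tan 12.10° = 0.772 m.
Layer 2: sin θ = 1.068·sin 12.1°/0.599 = 0.3737, θ = 21.95°; offset = 24.9·tan 21.95° = 10.033 m.
Layer 3: sin θ = 2.295·sin 12.1°/0.599 = 0.8031, θ = 53.43°; offset = 7.7·tan 53.43° = 10.379 m.
Summing the layer offsets gives 21.185 m.

21.2 m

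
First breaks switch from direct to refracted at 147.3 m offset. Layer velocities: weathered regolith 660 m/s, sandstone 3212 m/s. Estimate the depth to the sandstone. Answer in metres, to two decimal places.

x_cross = 2h·√((V₂+V₁)/(V₂−V₁)) → h = x_cross / (2·√((V₂+V₁)/(V₂−V₁))).
√((V₂+V₁)/(V₂−V₁)) = √((3212+660)/(3212−660)) = 1.2318.
h = 147.3 / (2·1.2318) = 59.79 m.

59.79 m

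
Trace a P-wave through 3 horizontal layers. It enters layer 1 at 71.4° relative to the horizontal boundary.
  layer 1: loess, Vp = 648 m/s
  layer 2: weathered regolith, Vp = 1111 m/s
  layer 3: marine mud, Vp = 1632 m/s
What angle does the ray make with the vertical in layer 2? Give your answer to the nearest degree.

From the normal: θ₁ = 90° − 71.4° = 18.6°.
Ray parameter p = sin 18.6° / 648 = 4.9222e-04 s/m.
sin θ_2 = p·V_2 = 4.9222e-04 × 1111 = 0.5469.
θ_2 = arcsin 0.5469 = 33.15°.

33°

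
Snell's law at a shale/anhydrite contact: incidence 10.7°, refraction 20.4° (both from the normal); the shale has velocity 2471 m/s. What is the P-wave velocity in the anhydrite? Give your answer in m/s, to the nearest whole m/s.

Snell's law: sin 10.7°/V₁ = sin 20.4°/V₂.
V₂ = V₁·sin 20.4°/sin 10.7° = 2471 × 1.8774 = 4639.08 m/s.

4639 m/s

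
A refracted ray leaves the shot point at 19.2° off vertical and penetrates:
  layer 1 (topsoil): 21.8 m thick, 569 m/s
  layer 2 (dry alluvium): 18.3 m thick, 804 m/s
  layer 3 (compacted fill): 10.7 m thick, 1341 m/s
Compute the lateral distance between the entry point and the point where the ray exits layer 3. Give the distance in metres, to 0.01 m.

30.32 m

Apply Snell's law at each interface; in layer i the horizontal offset is hᵢ·tan θᵢ.
Layer 1: θ = 19.20°; offset = 21.8·tan 19.20° = 7.5916 m.
Layer 2: sin θ = 804·sin 19.2°/569 = 0.4647, θ = 27.69°; offset = 18.3·tan 27.69° = 9.6037 m.
Layer 3: sin θ = 1341·sin 19.2°/569 = 0.7751, θ = 50.81°; offset = 10.7·tan 50.81° = 13.1245 m.
Summing the layer offsets gives 30.3197 m.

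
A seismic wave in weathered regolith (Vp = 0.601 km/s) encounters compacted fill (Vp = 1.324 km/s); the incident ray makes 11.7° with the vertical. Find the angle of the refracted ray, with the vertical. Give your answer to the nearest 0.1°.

26.5°

Snell's law: sin θ₂ = (V₂/V₁)·sin θ₁ = (1.324/0.601)·sin 11.7° = 0.4467.
θ₂ = arcsin 0.4467 = 26.53° from the normal.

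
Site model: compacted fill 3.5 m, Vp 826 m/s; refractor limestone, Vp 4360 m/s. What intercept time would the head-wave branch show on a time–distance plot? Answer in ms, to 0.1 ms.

8.3 ms

tᵢ = 2h·√(V₂²−V₁²)/(V₁V₂).
√(V₂²−V₁²) = √(4360²−826²) = 4281.0 m/s.
tᵢ = 2·3.5·4281.0/(826·4360) = 0.00832 s.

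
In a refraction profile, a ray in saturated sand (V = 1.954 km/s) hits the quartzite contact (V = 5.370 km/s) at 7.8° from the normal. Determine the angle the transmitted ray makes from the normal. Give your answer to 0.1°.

21.9°

sin θ₁/V₁ = sin θ₂/V₂ ⇒ sin θ₂ = 5.370·sin 7.8°/1.954 = 5.370·0.1357/1.954 = 0.3730.
θ₂ = arcsin 0.3730 = 21.90° from the normal.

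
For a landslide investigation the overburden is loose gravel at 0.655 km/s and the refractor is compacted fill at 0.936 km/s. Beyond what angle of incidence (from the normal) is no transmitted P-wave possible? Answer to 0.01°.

44.41°

At critical incidence the refracted ray runs along the interface (θ₂ = 90°), so sin θ_c = V₁/V₂.
θ_c = arcsin(0.655/0.936) = arcsin 0.6998 = 44.41°.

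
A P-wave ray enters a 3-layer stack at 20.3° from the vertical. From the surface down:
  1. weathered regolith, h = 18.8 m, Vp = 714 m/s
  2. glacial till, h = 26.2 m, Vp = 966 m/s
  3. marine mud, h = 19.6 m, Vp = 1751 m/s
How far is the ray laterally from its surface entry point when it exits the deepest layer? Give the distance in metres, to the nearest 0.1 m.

Apply Snell's law at each interface; in layer i the horizontal offset is hᵢ·tan θᵢ.
Layer 1: θ = 20.30°; offset = 18.8·tan 20.30° = 6.954 m.
Layer 2: sin θ = 966·sin 20.3°/714 = 0.4694, θ = 27.99°; offset = 26.2·tan 27.99° = 13.927 m.
Layer 3: sin θ = 1751·sin 20.3°/714 = 0.8508, θ = 58.30°; offset = 19.6·tan 58.30° = 31.736 m.
Summing the layer offsets gives 52.618 m.

52.6 m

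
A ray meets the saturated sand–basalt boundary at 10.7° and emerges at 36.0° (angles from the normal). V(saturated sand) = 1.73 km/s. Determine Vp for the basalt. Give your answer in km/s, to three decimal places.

sin 10.7° = 0.1857; sin 36.0° = 0.5878.
V₂ = V₁·(sin θ₂/sin θ₁) = 1.73·(0.5878/0.1857) = 5.477 km/s.

5.477 km/s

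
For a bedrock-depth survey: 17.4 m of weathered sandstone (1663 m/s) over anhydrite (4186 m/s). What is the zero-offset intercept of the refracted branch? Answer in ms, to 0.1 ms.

θ_c = arcsin(V₁/V₂) = arcsin(1663/4186) = 23.41°; cos θ_c = 0.9177.
tᵢ = 2h·cos θ_c / V₁ = 2·17.4·0.9177 / 1663 = 0.01920 s.

19.2 ms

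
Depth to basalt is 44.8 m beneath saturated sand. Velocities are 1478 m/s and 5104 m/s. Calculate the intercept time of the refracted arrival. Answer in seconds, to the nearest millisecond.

tᵢ = 2h·√(V₂²−V₁²)/(V₁V₂).
√(V₂²−V₁²) = √(5104²−1478²) = 4885.3 m/s.
tᵢ = 2·44.8·4885.3/(1478·5104) = 0.05803 s.

0.058 s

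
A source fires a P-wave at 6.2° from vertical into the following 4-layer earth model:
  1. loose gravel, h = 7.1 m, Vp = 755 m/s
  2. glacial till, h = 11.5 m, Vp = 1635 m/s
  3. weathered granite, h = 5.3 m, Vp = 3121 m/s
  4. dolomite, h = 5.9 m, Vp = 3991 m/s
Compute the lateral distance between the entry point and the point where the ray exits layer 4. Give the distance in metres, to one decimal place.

10.3 m

Apply Snell's law at each interface; in layer i the horizontal offset is hᵢ·tan θᵢ.
Layer 1: θ = 6.20°; offset = 7.1·tan 6.20° = 0.771 m.
Layer 2: sin θ = 1635·sin 6.2°/755 = 0.2339, θ = 13.53°; offset = 11.5·tan 13.53° = 2.766 m.
Layer 3: sin θ = 3121·sin 6.2°/755 = 0.4464, θ = 26.52°; offset = 5.3·tan 26.52° = 2.644 m.
Layer 4: sin θ = 3991·sin 6.2°/755 = 0.5709, θ = 34.81°; offset = 5.9·tan 34.81° = 4.103 m.
Total horizontal offset = 10.284 m.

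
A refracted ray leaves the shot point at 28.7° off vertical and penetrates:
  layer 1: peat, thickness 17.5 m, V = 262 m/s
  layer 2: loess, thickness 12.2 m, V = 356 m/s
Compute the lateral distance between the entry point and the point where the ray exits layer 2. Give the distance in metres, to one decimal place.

p = sin θ₁/V₁ = sin 28.7°/262 = 1.8329e-03 s/m is conserved through the stack.
Layer 1: θ = 28.70°; offset = 17.5·tan 28.70° = 9.581 m.
Layer 2: sin θ = p·356 = 0.6525 → θ = 40.73°; offset = 12.2·tan 40.73° = 10.505 m.
Summing the layer offsets gives 20.086 m.

20.1 m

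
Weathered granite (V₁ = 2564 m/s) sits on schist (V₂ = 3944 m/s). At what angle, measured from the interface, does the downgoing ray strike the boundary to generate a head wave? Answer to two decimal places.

Critical incidence: sin θ_c = V₁/V₂ = 2564/3944 = 0.6501.
θ_c = arcsin 0.6501 = 40.55°.
Measured from the interface: 90° − 40.55° = 49.45°.

49.45°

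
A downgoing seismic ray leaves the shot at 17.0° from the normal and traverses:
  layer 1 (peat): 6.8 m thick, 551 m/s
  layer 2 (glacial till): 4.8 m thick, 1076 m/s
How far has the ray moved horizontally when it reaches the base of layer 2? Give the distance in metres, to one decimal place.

5.4 m

Ray parameter p = sin 17.0° / 551 m/s = 5.3062e-04 s/m.
Layer 1: θ = 17.00°; offset = 6.8·tan 17.00° = 2.079 m.
Layer 2: sin θ = p·1076 = 0.5709 → θ = 34.82°; offset = 4.8·tan 34.82° = 3.338 m.
Σ offsets = 5.417 m.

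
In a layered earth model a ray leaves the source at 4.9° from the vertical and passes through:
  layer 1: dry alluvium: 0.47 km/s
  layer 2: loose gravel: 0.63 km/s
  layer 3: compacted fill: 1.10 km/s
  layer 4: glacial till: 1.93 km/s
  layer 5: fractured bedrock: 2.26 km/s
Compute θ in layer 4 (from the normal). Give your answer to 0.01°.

20.53°

Ray parameter p = sin 4.9° / 0.47 = 1.8174e-01 s/km.
sin θ_4 = p·V_4 = 1.8174e-01 × 1.93 = 0.3508.
θ_4 = arcsin 0.3508 = 20.53°.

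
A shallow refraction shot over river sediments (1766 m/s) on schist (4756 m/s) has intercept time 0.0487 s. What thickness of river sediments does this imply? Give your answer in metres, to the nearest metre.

h = tᵢ·V₁·V₂ / (2·√(V₂²−V₁²)).
√(V₂²−V₁²) = √(4756² − 1766²) = 4416.0 m/s.
h = 0.0487 s × 1766 × 4756 / (2 × 4416.0) = 46.31 m.

46 m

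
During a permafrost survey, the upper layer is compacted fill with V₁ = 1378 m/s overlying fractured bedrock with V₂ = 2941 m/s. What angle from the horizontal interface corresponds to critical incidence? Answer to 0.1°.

At critical incidence the refracted ray runs along the interface (θ₂ = 90°), so sin θ_c = V₁/V₂.
θ_c = arcsin(1378/2941) = arcsin 0.4685 = 27.94°.
Measured from the interface: 90° − 27.94° = 62.06°.

62.1°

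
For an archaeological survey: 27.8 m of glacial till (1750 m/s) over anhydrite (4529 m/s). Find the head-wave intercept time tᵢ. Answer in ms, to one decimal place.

tᵢ = 2h·√(V₂²−V₁²)/(V₁V₂).
√(V₂²−V₁²) = √(4529²−1750²) = 4177.2 m/s.
tᵢ = 2·27.8·4177.2/(1750·4529) = 0.02930 s.

29.3 ms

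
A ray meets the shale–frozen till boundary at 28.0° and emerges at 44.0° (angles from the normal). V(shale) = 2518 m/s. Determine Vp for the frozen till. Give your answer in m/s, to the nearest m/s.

3726 m/s

Snell's law: sin 28.0°/V₁ = sin 44.0°/V₂.
V₂ = V₁·sin 44.0°/sin 28.0° = 2518 × 1.4797 = 3725.78 m/s.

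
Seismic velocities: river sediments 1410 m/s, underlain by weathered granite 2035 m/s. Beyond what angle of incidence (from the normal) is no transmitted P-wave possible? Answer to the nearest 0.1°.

At critical incidence the refracted ray runs along the interface (θ₂ = 90°), so sin θ_c = V₁/V₂.
θ_c = arcsin(1410/2035) = arcsin 0.6929 = 43.86°.

43.9°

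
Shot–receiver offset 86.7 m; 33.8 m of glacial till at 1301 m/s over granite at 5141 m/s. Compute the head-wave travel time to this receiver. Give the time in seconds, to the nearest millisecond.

t = x/V₂ + 2h·√(V₂²−V₁²)/(V₁V₂).
√(V₂²−V₁²) = √(5141²−1301²) = 4973.7 m/s; delay term = 2·33.8·4973.7/(1301·5141) = 0.05027 s.
t = 86.7/5141 + 0.05027 = 0.06713 s.

0.067 s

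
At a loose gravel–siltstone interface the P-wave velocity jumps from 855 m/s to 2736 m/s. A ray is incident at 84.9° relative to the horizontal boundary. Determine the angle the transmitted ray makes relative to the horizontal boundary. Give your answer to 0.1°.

73.5°

Angle from the normal: 90° − 84.9° = 5.1°.
Snell's law: sin θ₂ = (V₂/V₁)·sin θ₁ = (2736/855)·sin 5.1° = 0.2845.
θ₂ = sin⁻¹(0.2845) = 16.53° (from vertical).
From the interface: 90° − 16.53° = 73.47°.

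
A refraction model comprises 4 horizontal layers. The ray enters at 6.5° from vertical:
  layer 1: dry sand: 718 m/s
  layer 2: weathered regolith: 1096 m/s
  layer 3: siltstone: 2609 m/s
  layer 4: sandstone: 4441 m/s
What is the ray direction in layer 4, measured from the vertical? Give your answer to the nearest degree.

44°

Ray parameter p = sin 6.5° / 718 = 1.5766e-04 s/m.
sin θ_4 = p·V_4 = 1.5766e-04 × 4441 = 0.7002.
θ_4 = 44.44° from the vertical.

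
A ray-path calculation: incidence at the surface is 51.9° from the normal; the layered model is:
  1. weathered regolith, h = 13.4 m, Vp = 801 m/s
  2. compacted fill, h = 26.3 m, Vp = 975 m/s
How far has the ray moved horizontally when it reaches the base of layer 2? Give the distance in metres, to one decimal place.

p = sin θ₁/V₁ = sin 51.9°/801 = 9.8244e-04 s/m is conserved through the stack.
Layer 1: θ = 51.90°; offset = 13.4·tan 51.90° = 17.090 m.
Layer 2: sin θ = p·975 = 0.9579 → θ = 73.31°; offset = 26.3·tan 73.31° = 87.726 m.
Total horizontal offset = 104.816 m.

104.8 m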